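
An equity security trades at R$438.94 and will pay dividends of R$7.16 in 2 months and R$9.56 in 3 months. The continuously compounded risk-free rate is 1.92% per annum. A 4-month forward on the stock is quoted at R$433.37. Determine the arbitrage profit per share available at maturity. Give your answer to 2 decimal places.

R$8.37 per share

PV(dividends) I = 7.16·e^(−0.0192·2/12) + 9.56·e^(−0.0192·3/12) = 16.6513
Fair forward F* = (S − I)·e^(rT) = (438.94 − 16.6513)·e^0.006400 = 422.2887 × 1.006421 = 425.0002
Market R$433.37 > fair 425.0002: forward overpriced → cash-and-carry (borrow at r, buy the stock and collect the dividends, short the forward).
Profit at T = |F_mkt − F*| = |433.37 − 425.0002| = R$8.37 per share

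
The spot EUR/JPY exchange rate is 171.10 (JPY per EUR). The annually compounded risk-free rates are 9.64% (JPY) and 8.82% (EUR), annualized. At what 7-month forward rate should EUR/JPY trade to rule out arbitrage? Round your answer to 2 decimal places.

By covered interest parity, F = S · (1+r_JPY)^T / (1+r_EUR)^T
= 171.10 × 1.055153 / 1.050542 = 171.10 × 1.004389
F = 171.85 JPY per EUR

171.85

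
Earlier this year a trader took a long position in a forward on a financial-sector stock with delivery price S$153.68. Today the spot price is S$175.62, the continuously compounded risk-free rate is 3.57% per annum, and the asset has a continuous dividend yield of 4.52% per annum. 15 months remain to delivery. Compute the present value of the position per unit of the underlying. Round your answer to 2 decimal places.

S$19.00

Current fair forward for the remaining 15 months: F = S·e^((r − q)·T), (r − q) = 0.0357 − 0.0452 = -0.0095
F = 175.62 · e^(-0.0095 × 15/12) = 175.62 × 0.988195 = 173.5468
Value of long forward = (F − K)·e^(−rT) = (173.5468 − 153.68) · e^(−0.0357·15/12)
= 19.8668 × 0.956356 = 19.00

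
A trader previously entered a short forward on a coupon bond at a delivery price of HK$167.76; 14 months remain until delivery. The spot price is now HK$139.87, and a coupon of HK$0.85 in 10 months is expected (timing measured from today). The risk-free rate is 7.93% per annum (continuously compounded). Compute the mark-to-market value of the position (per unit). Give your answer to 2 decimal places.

HK$13.86

PV(remaining coupons) I = 0.85·e^(−0.0793·10/12) = 0.7956
Current forward F = (S − I)·e^(rT) = (139.87 − 0.7956)·e^(0.0793·14/12) = 139.0744 × 1.096931 = 152.5550
Value (long) = (F − K)·e^(−rT) = (152.5550 − 167.76) × 0.911634 = -13.8614
Short position value = −(long value) = HK$13.86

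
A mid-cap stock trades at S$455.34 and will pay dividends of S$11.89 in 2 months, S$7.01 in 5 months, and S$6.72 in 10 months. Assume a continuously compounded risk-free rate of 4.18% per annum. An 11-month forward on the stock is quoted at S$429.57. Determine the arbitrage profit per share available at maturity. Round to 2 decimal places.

PV(dividends) I = 11.89·e^(−0.0418·2/12) + 7.01·e^(−0.0418·5/12) + 6.72·e^(−0.0418·10/12) = 25.1864
Fair forward F* = (S − I)·e^(rT) = (455.34 − 25.1864)·e^0.038317 = 430.1536 × 1.039061 = 446.9558
Market S$429.57 < fair 446.9558: forward underpriced → reverse cash-and-carry (short the stock, invest proceeds at r, pay the dividends, go long the forward).
Profit at T = |F_mkt − F*| = |429.57 − 446.9558| = S$17.39 per share

S$17.39 per share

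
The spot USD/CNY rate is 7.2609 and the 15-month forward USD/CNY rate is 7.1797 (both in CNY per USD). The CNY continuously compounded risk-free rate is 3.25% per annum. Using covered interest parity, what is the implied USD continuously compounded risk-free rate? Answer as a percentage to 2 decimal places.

F = S·e^((r_CNY − r_USD)T) ⇒ r_USD = r_CNY − ln(F/S)/T
ln(7.1797/7.2609) = -0.011246; /(15/12) = -0.008997
r_USD = 0.0325 + 0.008997 = 0.041497
r_USD = 4.15%

4.15%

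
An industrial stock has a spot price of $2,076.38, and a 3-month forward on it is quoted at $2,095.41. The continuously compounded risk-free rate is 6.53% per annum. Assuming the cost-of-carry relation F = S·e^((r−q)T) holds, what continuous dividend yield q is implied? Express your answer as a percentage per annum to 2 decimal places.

From F = S·e^((r−q)T): (r − q) = ln(F/S)/T
ln(2095.41/2076.38) = ln(1.009165) = 0.009123
(r − q) = 0.009123 / (3/12) = 0.036492
q = r − ln(F/S)/T = 0.0653 − 0.036492 = 0.028808
q = 2.88%

2.88%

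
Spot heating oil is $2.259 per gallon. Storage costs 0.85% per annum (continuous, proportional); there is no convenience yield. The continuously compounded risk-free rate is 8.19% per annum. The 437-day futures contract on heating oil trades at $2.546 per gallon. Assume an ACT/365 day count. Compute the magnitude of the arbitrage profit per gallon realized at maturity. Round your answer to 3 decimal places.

$0.029 per gallon

Fair futures: F* = S·e^(carry·T), with carry = (r + u) = 0.0819 + 0.0085 = 0.0904
F* = 2.259 · e^(0.0904 × 437/365) = 2.259 · e^0.108232 = 2.259 × 1.114306 = $2.5172
Market $2.546 > fair $2.5172: forward overpriced → cash-and-carry (buy spot, short the forward).
At maturity, profit = |F_mkt − F*| = |2.546 − 2.5172| = $0.029 per gallon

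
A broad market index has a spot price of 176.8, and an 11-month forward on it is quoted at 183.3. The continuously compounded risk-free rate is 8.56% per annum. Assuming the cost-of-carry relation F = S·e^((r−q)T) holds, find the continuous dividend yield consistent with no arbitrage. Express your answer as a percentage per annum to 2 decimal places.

From F = S·e^((r−q)T): (r − q) = ln(F/S)/T
ln(183.3/176.8) = ln(1.036765) = 0.036105
(r − q) = 0.036105 / (11/12) = 0.039387
q = r − ln(F/S)/T = 0.0856 − 0.039387 = 0.046213
q = 4.62%

4.62%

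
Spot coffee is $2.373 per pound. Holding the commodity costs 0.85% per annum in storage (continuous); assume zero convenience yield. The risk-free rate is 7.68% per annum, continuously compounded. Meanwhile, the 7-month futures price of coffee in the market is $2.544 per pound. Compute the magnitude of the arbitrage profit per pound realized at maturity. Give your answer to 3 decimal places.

$0.050 per pound

Fair futures: F* = S·e^(carry·T), with carry = (r + u) = 0.0768 + 0.0085 = 0.0853
F* = 2.373 · e^(0.0853 × 7/12) = 2.373 · e^0.049758 = 2.373 × 1.051017 = $2.4941
Market $2.544 > fair $2.4941: forward overpriced → cash-and-carry (buy spot, short the forward).
At maturity, profit = |F_mkt − F*| = |2.544 − 2.4941| = $0.050 per pound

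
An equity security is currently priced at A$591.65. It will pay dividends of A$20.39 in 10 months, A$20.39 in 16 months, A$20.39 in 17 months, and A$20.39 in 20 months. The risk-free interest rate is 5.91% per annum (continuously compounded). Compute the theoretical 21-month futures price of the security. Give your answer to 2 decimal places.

A$572.41

PV(dividends) I = 20.39·e^(−0.0591·10/12) + 20.39·e^(−0.0591·16/12) + 20.39·e^(−0.0591·17/12) + 20.39·e^(−0.0591·20/12)
I = 19.4101 + 18.8449 + 18.7524 + 18.4773 = 75.4847
F = (S − I)·e^(rT) = (591.65 − 75.4847) · e^(0.0591·21/12)
= 516.1653 · e^0.103425 = 516.1653 × 1.108963 = A$572.41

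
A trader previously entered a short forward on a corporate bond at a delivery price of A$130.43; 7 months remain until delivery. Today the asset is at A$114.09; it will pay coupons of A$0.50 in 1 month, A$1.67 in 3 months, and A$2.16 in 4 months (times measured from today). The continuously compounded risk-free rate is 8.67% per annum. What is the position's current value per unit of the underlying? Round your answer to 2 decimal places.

PV(remaining coupons) I = 0.50·e^(−0.0867·1/12) + 1.67·e^(−0.0867·3/12) + 2.16·e^(−0.0867·4/12) = 4.2291
Current forward F = (S − I)·e^(rT) = (114.09 − 4.2291)·e^(0.0867·7/12) = 109.8609 × 1.051876 = 115.5600
Value (long) = (F − K)·e^(−rT) = (115.5600 − 130.43) × 0.950683 = -14.1367
Short position value = −(long value) = A$14.14

A$14.14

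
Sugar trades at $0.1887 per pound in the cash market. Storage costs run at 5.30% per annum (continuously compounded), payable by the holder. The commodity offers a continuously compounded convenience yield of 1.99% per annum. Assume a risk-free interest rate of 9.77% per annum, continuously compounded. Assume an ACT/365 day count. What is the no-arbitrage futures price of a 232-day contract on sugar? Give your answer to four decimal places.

Net carry = r + u − y = 0.0977 + 0.0530 − 0.0199 = 0.1308
F = S·e^((r+u−y)T) = 0.1887 · e^(0.1308 × 232/365) = 0.1887 · e^0.083139
= 0.1887 × 1.086693 = $0.2051 per pound

$0.2051 per pound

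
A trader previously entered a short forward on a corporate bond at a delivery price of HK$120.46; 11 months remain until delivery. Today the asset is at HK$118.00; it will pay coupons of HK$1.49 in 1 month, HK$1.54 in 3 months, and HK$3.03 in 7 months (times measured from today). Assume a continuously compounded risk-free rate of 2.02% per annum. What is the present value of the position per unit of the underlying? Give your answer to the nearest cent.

HK$6.26

PV(remaining coupons) I = 1.49·e^(−0.0202·1/12) + 1.54·e^(−0.0202·3/12) + 3.03·e^(−0.0202·7/12) = 6.0142
Current forward F = (S − I)·e^(rT) = (118.00 − 6.0142)·e^(0.0202·11/12) = 111.9858 × 1.018689 = 114.0787
Value (long) = (F − K)·e^(−rT) = (114.0787 − 120.46) × 0.981654 = -6.2642
Short position value = −(long value) = HK$6.26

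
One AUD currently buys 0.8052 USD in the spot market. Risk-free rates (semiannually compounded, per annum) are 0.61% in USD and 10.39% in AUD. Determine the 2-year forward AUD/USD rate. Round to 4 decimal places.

By covered interest parity, F = S · (1+r_USD/2)^(2T) / (1+r_AUD/2)^(2T)
= 0.8052 × 1.012256 / 1.224561 = 0.8052 × 0.826628
F = 0.6656 USD per AUD

0.6656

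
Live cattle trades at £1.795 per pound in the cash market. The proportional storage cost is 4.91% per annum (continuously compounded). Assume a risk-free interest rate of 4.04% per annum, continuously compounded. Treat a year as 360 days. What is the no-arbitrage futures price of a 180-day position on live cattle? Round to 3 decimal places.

£1.877 per pound

Net carry = r + u − y = 0.0404 + 0.0491 − 0.0000 = 0.0895
F = S·e^((r+u−y)T) = 1.795 · e^(0.0895 × 180/360) = 1.795 · e^0.044750
= 1.795 × 1.045766 = £1.877 per pound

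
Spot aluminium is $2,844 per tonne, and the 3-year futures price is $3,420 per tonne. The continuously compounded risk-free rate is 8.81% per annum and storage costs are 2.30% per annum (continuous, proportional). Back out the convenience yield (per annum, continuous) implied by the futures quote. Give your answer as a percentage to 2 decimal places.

F = S·e^((r+u−y)T) ⇒ (r+u−y) = ln(F/S)/T
ln(3420/2844) = 0.184429; /T ⇒ 0.061476
y = r + u − ln(F/S)/T = 0.0881 + 0.0230 − 0.061476 = 0.049624
y = 4.96%

4.96%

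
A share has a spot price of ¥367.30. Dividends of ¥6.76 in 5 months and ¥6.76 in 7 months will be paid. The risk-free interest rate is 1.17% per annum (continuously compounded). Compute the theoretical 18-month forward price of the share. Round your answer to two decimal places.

PV(dividends) I = 6.76·e^(−0.0117·5/12) + 6.76·e^(−0.0117·7/12)
I = 6.7271 + 6.7140 = 13.4411
F = (S − I)·e^(rT) = (367.30 − 13.4411) · e^(0.0117·18/12)
= 353.8589 · e^0.017550 = 353.8589 × 1.017705 = ¥360.12

¥360.12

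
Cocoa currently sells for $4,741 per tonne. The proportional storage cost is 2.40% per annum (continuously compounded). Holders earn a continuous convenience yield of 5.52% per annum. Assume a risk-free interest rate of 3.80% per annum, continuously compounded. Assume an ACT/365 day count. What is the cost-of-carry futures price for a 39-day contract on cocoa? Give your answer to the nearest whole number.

$4,744 per tonne

Net carry = r + u − y = 0.0380 + 0.0240 − 0.0552 = 0.0068
F = S·e^((r+u−y)T) = 4741 · e^(0.0068 × 39/365) = 4741 · e^0.000727
= 4741 × 1.000727 = $4,744 per tonne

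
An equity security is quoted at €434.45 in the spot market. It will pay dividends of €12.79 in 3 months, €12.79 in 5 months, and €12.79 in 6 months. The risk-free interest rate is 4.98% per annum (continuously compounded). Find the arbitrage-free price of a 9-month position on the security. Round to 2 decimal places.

PV(dividends) I = 12.79·e^(−0.0498·3/12) + 12.79·e^(−0.0498·5/12) + 12.79·e^(−0.0498·6/12)
I = 12.6318 + 12.5273 + 12.4755 = 37.6346
F = (S − I)·e^(rT) = (434.45 − 37.6346) · e^(0.0498·9/12)
= 396.8154 · e^0.037350 = 396.8154 × 1.038056 = €411.92

€411.92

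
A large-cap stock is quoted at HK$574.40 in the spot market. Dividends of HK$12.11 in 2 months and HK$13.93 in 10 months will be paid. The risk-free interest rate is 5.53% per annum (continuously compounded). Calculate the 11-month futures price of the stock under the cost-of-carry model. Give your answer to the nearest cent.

PV(dividends) I = 12.11·e^(−0.0553·2/12) + 13.93·e^(−0.0553·10/12)
I = 11.9989 + 13.3026 = 25.3015
F = (S − I)·e^(rT) = (574.40 − 25.3015) · e^(0.0553·11/12)
= 549.0985 · e^0.050692 = 549.0985 × 1.051999 = HK$577.65

HK$577.65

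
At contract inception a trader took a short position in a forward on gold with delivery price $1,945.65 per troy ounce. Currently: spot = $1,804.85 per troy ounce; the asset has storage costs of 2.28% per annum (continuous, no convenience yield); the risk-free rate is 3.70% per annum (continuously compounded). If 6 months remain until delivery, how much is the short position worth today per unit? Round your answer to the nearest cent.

$84.44 per troy ounce

Current fair forward for the remaining 6 months: F = S·e^((r + u)·T), (r + u) = 0.0370 + 0.0228 = 0.0598
F = 1804.85 · e^(0.0598 × 6/12) = 1804.85 × 1.03035149 = 1859.6299
Value of long forward = (F − K)·e^(−rT) = (1859.6299 − 1945.65) · e^(−0.0370·6/12)
= -86.0201 × 0.98167007 = -84.44
Short position value = −(long value) = $84.44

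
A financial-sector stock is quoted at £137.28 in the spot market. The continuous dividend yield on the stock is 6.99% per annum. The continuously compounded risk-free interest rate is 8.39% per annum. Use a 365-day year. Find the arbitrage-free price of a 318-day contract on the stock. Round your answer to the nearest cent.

F = S·e^((r − q)T) = 137.28 · e^((0.0839 − 0.0699) × 318/365)
= 137.28 · e^0.012197 = 137.28 × 1.012272
F = £138.96

£138.96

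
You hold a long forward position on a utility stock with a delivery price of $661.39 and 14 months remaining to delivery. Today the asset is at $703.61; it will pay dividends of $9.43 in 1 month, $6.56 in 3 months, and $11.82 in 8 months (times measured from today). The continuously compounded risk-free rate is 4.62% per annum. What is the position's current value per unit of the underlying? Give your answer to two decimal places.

$49.59

PV(remaining dividends) I = 9.43·e^(−0.0462·1/12) + 6.56·e^(−0.0462·3/12) + 11.82·e^(−0.0462·8/12) = 27.3399
Current forward F = (S − I)·e^(rT) = (703.61 − 27.3399)·e^(0.0462·14/12) = 676.2701 × 1.055379 = 713.7213
Value (long) = (F − K)·e^(−rT) = (713.7213 − 661.39) × 0.947527 = 49.5853
Value = $49.59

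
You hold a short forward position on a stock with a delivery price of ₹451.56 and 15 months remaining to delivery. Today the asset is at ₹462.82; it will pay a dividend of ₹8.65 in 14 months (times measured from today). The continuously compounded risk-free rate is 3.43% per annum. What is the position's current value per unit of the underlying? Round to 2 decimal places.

PV(remaining dividends) I = 8.65·e^(−0.0343·14/12) = 8.3107
Current forward F = (S − I)·e^(rT) = (462.82 − 8.3107)·e^(0.0343·15/12) = 454.5093 × 1.043807 = 474.4200
Value (long) = (F − K)·e^(−rT) = (474.4200 − 451.56) × 0.958031 = 21.9006
Short position value = −(long value) = -₹21.90

-₹21.90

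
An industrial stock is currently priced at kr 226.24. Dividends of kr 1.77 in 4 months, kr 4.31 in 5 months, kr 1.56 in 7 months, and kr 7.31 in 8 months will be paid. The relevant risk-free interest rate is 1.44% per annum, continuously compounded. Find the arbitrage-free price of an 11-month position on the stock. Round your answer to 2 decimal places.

kr 214.22

PV(dividends) I = 1.77·e^(−0.0144·4/12) + 4.31·e^(−0.0144·5/12) + 1.56·e^(−0.0144·7/12) + 7.31·e^(−0.0144·8/12)
I = 1.7615 + 4.2842 + 1.5470 + 7.2402 = 14.8329
F = (S − I)·e^(rT) = (226.24 − 14.8329) · e^(0.0144·11/12)
= 211.4071 · e^0.013200 = 211.4071 × 1.013288 = kr 214.22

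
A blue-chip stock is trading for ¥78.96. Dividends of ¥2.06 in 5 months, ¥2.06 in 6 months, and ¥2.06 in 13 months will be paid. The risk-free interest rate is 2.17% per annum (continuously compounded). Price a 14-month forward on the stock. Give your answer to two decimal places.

PV(dividends) I = 2.06·e^(−0.0217·5/12) + 2.06·e^(−0.0217·6/12) + 2.06·e^(−0.0217·13/12)
I = 2.0415 + 2.0378 + 2.0121 = 6.0914
F = (S − I)·e^(rT) = (78.96 − 6.0914) · e^(0.0217·14/12)
= 72.8686 · e^0.025317 = 72.8686 × 1.025640 = ¥74.74

¥74.74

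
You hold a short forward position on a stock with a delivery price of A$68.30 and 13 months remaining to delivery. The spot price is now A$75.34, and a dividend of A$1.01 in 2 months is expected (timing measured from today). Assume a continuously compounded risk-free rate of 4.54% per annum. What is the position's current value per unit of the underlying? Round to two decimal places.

PV(remaining dividends) I = 1.01·e^(−0.0454·2/12) = 1.0024
Current forward F = (S − I)·e^(rT) = (75.34 − 1.0024)·e^(0.0454·13/12) = 74.3376 × 1.050413 = 78.0852
Value (long) = (F − K)·e^(−rT) = (78.0852 − 68.30) × 0.952007 = 9.3156
Short position value = −(long value) = -A$9.32

-A$9.32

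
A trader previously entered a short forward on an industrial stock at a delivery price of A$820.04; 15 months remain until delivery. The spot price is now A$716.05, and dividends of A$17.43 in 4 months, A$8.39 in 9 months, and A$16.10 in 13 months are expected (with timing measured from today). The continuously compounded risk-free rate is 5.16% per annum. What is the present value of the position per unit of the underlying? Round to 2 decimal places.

PV(remaining dividends) I = 17.43·e^(−0.0516·4/12) + 8.39·e^(−0.0516·9/12) + 16.10·e^(−0.0516·13/12) = 40.4290
Current forward F = (S − I)·e^(rT) = (716.05 − 40.4290)·e^(0.0516·15/12) = 675.6210 × 1.066626 = 720.6349
Value (long) = (F − K)·e^(−rT) = (720.6349 − 820.04) × 0.937536 = -93.1959
Short position value = −(long value) = A$93.20

A$93.20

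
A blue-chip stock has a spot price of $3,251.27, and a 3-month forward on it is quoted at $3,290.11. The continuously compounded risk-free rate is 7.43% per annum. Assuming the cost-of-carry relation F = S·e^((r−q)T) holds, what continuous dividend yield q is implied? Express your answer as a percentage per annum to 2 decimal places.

From F = S·e^((r−q)T): (r − q) = ln(F/S)/T
ln(3290.11/3251.27) = ln(1.011946) = 0.011875
(r − q) = 0.011875 / (3/12) = 0.047500
q = r − ln(F/S)/T = 0.0743 − 0.047500 = 0.026800
q = 2.68%

2.68%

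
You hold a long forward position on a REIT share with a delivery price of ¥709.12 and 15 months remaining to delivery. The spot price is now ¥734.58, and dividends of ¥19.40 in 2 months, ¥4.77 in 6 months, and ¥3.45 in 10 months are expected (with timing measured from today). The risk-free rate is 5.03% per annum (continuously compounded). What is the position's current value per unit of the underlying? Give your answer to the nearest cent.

¥41.48

PV(remaining dividends) I = 19.40·e^(−0.0503·2/12) + 4.77·e^(−0.0503·6/12) + 3.45·e^(−0.0503·10/12) = 27.1980
Current forward F = (S − I)·e^(rT) = (734.58 − 27.1980)·e^(0.0503·15/12) = 707.3820 × 1.064894 = 753.2868
Value (long) = (F − K)·e^(−rT) = (753.2868 − 709.12) × 0.939061 = 41.4753
Value = ¥41.48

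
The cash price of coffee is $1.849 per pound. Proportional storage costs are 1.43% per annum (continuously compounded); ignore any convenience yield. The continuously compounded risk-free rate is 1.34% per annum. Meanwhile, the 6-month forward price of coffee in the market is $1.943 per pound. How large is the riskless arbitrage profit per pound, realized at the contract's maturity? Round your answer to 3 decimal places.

Fair forward: F* = S·e^(carry·T), with carry = (r + u) = 0.0134 + 0.0143 = 0.0277
F* = 1.849 · e^(0.0277 × 6/12) = 1.849 · e^0.013850 = 1.849 × 1.013946 = $1.8748
Market $1.943 > fair $1.8748: forward overpriced → cash-and-carry (buy spot, short the forward).
At maturity, profit = |F_mkt − F*| = |1.943 − 1.8748| = $0.068 per pound

$0.068 per pound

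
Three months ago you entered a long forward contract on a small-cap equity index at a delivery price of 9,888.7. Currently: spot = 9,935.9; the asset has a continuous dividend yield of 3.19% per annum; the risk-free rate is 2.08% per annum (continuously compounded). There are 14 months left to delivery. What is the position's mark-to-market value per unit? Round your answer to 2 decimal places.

Current fair forward for the remaining 14 months: F = S·e^((r − q)·T), (r − q) = 0.0208 − 0.0319 = -0.0111
F = 9935.9 · e^(-0.0111 × 14/12) = 9935.9 × 0.98713349 = 9808.0596
Value of long forward = (F − K)·e^(−rT) = (9808.0596 − 9888.7) · e^(−0.0208·14/12)
= -80.6404 × 0.97602540 = -78.71

-78.71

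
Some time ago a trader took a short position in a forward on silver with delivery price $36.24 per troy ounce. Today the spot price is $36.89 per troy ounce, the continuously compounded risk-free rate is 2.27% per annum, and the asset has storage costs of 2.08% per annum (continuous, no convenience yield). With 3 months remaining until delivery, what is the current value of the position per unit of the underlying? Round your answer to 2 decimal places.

Current fair forward for the remaining 3 months: F = S·e^((r + u)·T), (r + u) = 0.0227 + 0.0208 = 0.0435
F = 36.89 · e^(0.0435 × 3/12) = 36.89 × 1.010934 = 37.2934
Value of long forward = (F − K)·e^(−rT) = (37.2934 − 36.24) · e^(−0.0227·3/12)
= 1.0534 × 0.994341 = 1.05
Short position value = −(long value) = -$1.05

-$1.05 per troy ounce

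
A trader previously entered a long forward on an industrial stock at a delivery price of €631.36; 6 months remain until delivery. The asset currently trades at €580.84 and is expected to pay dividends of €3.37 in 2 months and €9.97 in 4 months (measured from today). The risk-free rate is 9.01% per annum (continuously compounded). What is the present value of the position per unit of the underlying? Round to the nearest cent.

PV(remaining dividends) I = 3.37·e^(−0.0901·2/12) + 9.97·e^(−0.0901·4/12) = 12.9948
Current forward F = (S − I)·e^(rT) = (580.84 − 12.9948)·e^(0.0901·6/12) = 567.8452 × 1.046080 = 594.0115
Value (long) = (F − K)·e^(−rT) = (594.0115 − 631.36) × 0.955950 = -35.7033
Value = -€35.70

-€35.70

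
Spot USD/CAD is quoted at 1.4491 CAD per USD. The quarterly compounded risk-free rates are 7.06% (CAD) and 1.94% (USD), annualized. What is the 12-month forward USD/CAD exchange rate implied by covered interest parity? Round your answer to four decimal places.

1.5244

By covered interest parity, F = S · (1+r_CAD/4)^(4T) / (1+r_USD/4)^(4T)
= 1.4491 × 1.072491 / 1.019542 = 1.4491 × 1.051934
F = 1.5244 CAD per USD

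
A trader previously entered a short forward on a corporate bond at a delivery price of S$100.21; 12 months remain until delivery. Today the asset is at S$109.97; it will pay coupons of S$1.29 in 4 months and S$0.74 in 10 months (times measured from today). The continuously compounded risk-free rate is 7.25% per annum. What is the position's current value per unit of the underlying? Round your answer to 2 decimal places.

PV(remaining coupons) I = 1.29·e^(−0.0725·4/12) + 0.74·e^(−0.0725·10/12) = 1.9558
Current forward F = (S − I)·e^(rT) = (109.97 − 1.9558)·e^(0.0725·12/12) = 108.0142 × 1.075193 = 116.1361
Value (long) = (F − K)·e^(−rT) = (116.1361 − 100.21) × 0.930066 = 14.8123
Short position value = −(long value) = -S$14.81

-S$14.81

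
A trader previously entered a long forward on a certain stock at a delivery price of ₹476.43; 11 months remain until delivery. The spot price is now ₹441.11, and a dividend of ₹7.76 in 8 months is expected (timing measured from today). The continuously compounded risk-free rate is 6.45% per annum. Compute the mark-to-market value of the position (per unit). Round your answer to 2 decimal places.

PV(remaining dividends) I = 7.76·e^(−0.0645·8/12) = 7.4334
Current forward F = (S − I)·e^(rT) = (441.11 − 7.4334)·e^(0.0645·11/12) = 433.6766 × 1.060908 = 460.0910
Value (long) = (F − K)·e^(−rT) = (460.0910 − 476.43) × 0.942589 = -15.4010
Value = -₹15.40

-₹15.40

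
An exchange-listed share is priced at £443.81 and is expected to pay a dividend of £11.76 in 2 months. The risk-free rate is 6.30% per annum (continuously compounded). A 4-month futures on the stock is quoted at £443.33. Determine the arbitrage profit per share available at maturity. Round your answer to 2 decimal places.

£1.99 per share

PV(dividends) I = 11.76·e^(−0.0630·2/12) = 11.6372
Fair futures F* = (S − I)·e^(rT) = (443.81 − 11.6372)·e^0.021000 = 432.1728 × 1.021222 = 441.3444
Market £443.33 > fair 441.3444: forward overpriced → cash-and-carry (borrow at r, buy the stock and collect the dividends, short the forward).
Profit at T = |F_mkt − F*| = |443.33 − 441.3444| = £1.99 per share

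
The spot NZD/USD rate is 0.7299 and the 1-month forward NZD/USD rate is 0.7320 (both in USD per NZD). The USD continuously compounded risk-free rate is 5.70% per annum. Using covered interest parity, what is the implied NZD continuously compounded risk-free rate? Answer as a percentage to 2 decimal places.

F = S·e^((r_USD − r_NZD)T) ⇒ r_NZD = r_USD − ln(F/S)/T
ln(0.7320/0.7299) = 0.002873; /(1/12) = 0.034476
r_NZD = 0.0570 − 0.034476 = 0.022524
r_NZD = 2.25%

2.25%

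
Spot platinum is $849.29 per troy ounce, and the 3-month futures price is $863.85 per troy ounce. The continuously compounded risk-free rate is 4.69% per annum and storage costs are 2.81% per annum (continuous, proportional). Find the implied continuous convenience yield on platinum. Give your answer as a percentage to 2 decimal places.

F = S·e^((r+u−y)T) ⇒ (r+u−y) = ln(F/S)/T
ln(863.85/849.29) = 0.016998; /T ⇒ 0.067992
y = r + u − ln(F/S)/T = 0.0469 + 0.0281 − 0.067992 = 0.007008
y = 0.70%

0.70%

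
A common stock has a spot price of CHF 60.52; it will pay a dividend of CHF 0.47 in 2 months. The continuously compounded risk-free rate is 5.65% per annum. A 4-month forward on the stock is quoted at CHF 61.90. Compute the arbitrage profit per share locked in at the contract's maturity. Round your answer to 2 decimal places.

PV(dividends) I = 0.47·e^(−0.0565·2/12) = 0.4656
Fair forward F* = (S − I)·e^(rT) = (60.52 − 0.4656)·e^0.018833 = 60.0544 × 1.019011 = 61.1961
Market CHF 61.90 > fair 61.1961: forward overpriced → cash-and-carry (borrow at r, buy the stock and collect the dividends, short the forward).
Profit at T = |F_mkt − F*| = |61.90 − 61.1961| = CHF 0.70 per share

CHF 0.70 per share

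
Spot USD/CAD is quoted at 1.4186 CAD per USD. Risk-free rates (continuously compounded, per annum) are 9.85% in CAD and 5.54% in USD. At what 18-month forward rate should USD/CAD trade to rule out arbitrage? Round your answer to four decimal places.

1.5133

F = S·e^((r_CAD − r_USD)T) = 1.4186 · e^((0.0985 − 0.0554) × 18/12)
= 1.4186 · e^0.064650 = 1.4186 × 1.066786
F = 1.5133 CAD per USD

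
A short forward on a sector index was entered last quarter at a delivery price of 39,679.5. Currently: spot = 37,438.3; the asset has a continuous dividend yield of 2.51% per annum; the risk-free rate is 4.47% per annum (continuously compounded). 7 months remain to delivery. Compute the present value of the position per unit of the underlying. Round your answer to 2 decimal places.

Current fair forward for the remaining 7 months: F = S·e^((r − q)·T), (r − q) = 0.0447 − 0.0251 = 0.0196
F = 37438.3 · e^(0.0196 × 7/12) = 37438.3 × 1.01149894 = 37868.8008
Value of long forward = (F − K)·e^(−rT) = (37868.8008 − 39679.5) · e^(−0.0447·7/12)
= -1810.6992 × 0.97426202 = -1764.10
Short position value = −(long value) = 1764.10

1764.10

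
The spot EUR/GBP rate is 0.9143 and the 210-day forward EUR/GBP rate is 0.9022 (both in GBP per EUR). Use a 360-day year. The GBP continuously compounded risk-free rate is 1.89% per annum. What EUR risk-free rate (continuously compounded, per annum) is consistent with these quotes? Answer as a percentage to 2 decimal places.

F = S·e^((r_GBP − r_EUR)T) ⇒ r_EUR = r_GBP − ln(F/S)/T
ln(0.9022/0.9143) = -0.013323; /(210/360) = -0.022839
r_EUR = 0.0189 + 0.022839 = 0.041739
r_EUR = 4.17%

4.17%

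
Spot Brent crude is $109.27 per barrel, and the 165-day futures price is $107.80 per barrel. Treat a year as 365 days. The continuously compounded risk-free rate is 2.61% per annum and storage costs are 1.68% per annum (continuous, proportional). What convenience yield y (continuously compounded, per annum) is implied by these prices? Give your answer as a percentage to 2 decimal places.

7.29%

F = S·e^((r+u−y)T) ⇒ (r+u−y) = ln(F/S)/T
ln(107.80/109.27) = -0.013544; /T ⇒ -0.029961
y = r + u − ln(F/S)/T = 0.0261 + 0.0168 + 0.029961 = 0.072861
y = 7.29%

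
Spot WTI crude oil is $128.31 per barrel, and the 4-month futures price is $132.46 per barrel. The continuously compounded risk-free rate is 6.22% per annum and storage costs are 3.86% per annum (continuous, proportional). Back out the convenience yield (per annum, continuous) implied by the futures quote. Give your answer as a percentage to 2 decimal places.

0.53%

F = S·e^((r+u−y)T) ⇒ (r+u−y) = ln(F/S)/T
ln(132.46/128.31) = 0.031832; /T ⇒ 0.095496
y = r + u − ln(F/S)/T = 0.0622 + 0.0386 − 0.095496 = 0.005304
y = 0.53%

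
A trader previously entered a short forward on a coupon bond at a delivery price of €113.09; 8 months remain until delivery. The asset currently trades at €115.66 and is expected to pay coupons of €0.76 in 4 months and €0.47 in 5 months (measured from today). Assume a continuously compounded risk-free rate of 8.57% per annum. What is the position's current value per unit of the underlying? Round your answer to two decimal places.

-€7.66

PV(remaining coupons) I = 0.76·e^(−0.0857·4/12) + 0.47·e^(−0.0857·5/12) = 1.1921
Current forward F = (S − I)·e^(rT) = (115.66 − 1.1921)·e^(0.0857·8/12) = 114.4679 × 1.058797 = 121.1983
Value (long) = (F − K)·e^(−rT) = (121.1983 − 113.09) × 0.944468 = 7.6580
Short position value = −(long value) = -€7.66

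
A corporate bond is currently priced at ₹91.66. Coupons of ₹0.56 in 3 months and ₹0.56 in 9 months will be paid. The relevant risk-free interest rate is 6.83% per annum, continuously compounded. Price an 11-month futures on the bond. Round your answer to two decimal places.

PV(coupons) I = 0.56·e^(−0.0683·3/12) + 0.56·e^(−0.0683·9/12)
I = 0.5505 + 0.5320 = 1.0825
F = (S − I)·e^(rT) = (91.66 − 1.0825) · e^(0.0683·11/12)
= 90.5775 · e^0.062608 = 90.5775 × 1.064609 = ₹96.43

₹96.43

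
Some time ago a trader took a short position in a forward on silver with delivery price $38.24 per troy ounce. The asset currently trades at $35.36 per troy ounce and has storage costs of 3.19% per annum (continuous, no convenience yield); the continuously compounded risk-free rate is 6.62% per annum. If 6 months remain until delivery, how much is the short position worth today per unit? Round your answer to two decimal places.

$1.07 per troy ounce

Current fair forward for the remaining 6 months: F = S·e^((r + u)·T), (r + u) = 0.0662 + 0.0319 = 0.0981
F = 35.36 · e^(0.0981 × 6/12) = 35.36 × 1.050273 = 37.1377
Value of long forward = (F − K)·e^(−rT) = (37.1377 − 38.24) · e^(−0.0662·6/12)
= -1.1023 × 0.967442 = -1.07
Short position value = −(long value) = $1.07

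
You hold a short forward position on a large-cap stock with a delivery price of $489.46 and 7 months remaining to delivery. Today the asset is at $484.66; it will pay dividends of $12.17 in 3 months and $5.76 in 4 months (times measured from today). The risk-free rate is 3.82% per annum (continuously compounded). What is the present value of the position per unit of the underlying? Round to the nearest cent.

$11.76

PV(remaining dividends) I = 12.17·e^(−0.0382·3/12) + 5.76·e^(−0.0382·4/12) = 17.7415
Current forward F = (S − I)·e^(rT) = (484.66 − 17.7415)·e^(0.0382·7/12) = 466.9185 × 1.022533 = 477.4396
Value (long) = (F − K)·e^(−rT) = (477.4396 − 489.46) × 0.977963 = -11.7555
Short position value = −(long value) = $11.76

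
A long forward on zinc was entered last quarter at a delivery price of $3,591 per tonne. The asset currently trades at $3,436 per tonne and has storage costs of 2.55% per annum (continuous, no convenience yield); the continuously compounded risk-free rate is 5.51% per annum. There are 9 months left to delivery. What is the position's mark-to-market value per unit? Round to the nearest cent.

Current fair forward for the remaining 9 months: F = S·e^((r + u)·T), (r + u) = 0.0551 + 0.0255 = 0.0806
F = 3436 · e^(0.0806 × 9/12) = 3436 × 1.06231448 = 3650.1126
Value of long forward = (F − K)·e^(−rT) = (3650.1126 − 3591) · e^(−0.0551·9/12)
= 59.1126 × 0.95951724 = 56.72

$56.72 per tonne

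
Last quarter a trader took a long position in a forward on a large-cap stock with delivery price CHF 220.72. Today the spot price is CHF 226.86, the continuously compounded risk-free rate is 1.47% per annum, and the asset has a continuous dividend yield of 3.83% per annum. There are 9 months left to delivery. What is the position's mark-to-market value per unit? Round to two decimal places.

Current fair forward for the remaining 9 months: F = S·e^((r − q)·T), (r − q) = 0.0147 − 0.0383 = -0.0236
F = 226.86 · e^(-0.0236 × 9/12) = 226.86 × 0.982456 = 222.8800
Value of long forward = (F − K)·e^(−rT) = (222.8800 − 220.72) · e^(−0.0147·9/12)
= 2.1600 × 0.989036 = 2.14

CHF 2.14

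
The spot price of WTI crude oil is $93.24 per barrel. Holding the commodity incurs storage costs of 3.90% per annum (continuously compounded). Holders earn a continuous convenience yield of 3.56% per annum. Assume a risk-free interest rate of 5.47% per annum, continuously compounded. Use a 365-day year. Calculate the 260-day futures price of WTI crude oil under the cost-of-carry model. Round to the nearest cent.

Net carry = r + u − y = 0.0547 + 0.0390 − 0.0356 = 0.0581
F = S·e^((r+u−y)T) = 93.24 · e^(0.0581 × 260/365) = 93.24 · e^0.041386
= 93.24 × 1.042254 = $97.18 per barrel

$97.18 per barrel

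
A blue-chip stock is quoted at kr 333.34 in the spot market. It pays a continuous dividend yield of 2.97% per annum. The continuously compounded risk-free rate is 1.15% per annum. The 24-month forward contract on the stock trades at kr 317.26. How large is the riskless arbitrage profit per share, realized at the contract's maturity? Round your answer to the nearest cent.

Fair forward: F* = S·e^(carry·T), with carry = (r − q) = 0.0115 − 0.0297 = -0.0182
F* = 333.34 · e^(-0.0182 × 24/12) = 333.34 · e^-0.036400 = 333.34 × 0.964255 = kr 321.4248
Market kr 317.26 < fair kr 321.4248: forward underpriced → reverse cash-and-carry (short spot, go long the forward).
At maturity, profit = |F_mkt − F*| = |317.26 − 321.4248| = kr 4.16 per share

kr 4.16 per share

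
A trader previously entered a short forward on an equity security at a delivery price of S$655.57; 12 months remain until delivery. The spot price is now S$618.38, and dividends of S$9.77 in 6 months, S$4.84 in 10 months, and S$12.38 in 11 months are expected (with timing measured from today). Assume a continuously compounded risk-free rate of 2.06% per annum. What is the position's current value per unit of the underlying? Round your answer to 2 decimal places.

S$50.40

PV(remaining dividends) I = 9.77·e^(−0.0206·6/12) + 4.84·e^(−0.0206·10/12) + 12.38·e^(−0.0206·11/12) = 26.5759
Current forward F = (S − I)·e^(rT) = (618.38 − 26.5759)·e^(0.0206·12/12) = 591.8041 × 1.020814 = 604.1219
Value (long) = (F − K)·e^(−rT) = (604.1219 − 655.57) × 0.979611 = -50.3991
Short position value = −(long value) = S$50.40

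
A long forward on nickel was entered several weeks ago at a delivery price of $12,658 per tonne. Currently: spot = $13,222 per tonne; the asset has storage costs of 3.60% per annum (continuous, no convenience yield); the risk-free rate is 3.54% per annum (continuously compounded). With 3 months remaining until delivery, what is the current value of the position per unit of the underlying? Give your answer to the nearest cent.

$795.06 per tonne

Current fair forward for the remaining 3 months: F = S·e^((r + u)·T), (r + u) = 0.0354 + 0.0360 = 0.0714
F = 13222 · e^(0.0714 × 3/12) = 13222 × 1.01801026 = 13460.1317
Value of long forward = (F − K)·e^(−rT) = (13460.1317 − 12658) · e^(−0.0354·3/12)
= 802.1317 × 0.99118905 = 795.06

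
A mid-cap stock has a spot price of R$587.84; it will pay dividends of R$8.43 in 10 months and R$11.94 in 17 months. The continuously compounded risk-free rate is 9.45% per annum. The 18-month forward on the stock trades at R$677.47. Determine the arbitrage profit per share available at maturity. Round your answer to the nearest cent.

R$21.12 per share

PV(dividends) I = 8.43·e^(−0.0945·10/12) + 11.94·e^(−0.0945·17/12) = 18.2355
Fair forward F* = (S − I)·e^(rT) = (587.84 − 18.2355)·e^0.141750 = 569.6045 × 1.152289 = 656.3490
Market R$677.47 > fair 656.3490: forward overpriced → cash-and-carry (borrow at r, buy the stock and collect the dividends, short the forward).
Profit at T = |F_mkt − F*| = |677.47 − 656.3490| = R$21.12 per share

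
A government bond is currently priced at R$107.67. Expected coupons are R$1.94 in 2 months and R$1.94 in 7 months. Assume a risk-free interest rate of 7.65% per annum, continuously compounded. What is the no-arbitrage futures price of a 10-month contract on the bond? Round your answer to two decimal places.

PV(coupons) I = 1.94·e^(−0.0765·2/12) + 1.94·e^(−0.0765·7/12)
I = 1.9154 + 1.8553 = 3.7707
F = (S − I)·e^(rT) = (107.67 − 3.7707) · e^(0.0765·10/12)
= 103.8993 · e^0.063750 = 103.8993 × 1.065826 = R$110.74

R$110.74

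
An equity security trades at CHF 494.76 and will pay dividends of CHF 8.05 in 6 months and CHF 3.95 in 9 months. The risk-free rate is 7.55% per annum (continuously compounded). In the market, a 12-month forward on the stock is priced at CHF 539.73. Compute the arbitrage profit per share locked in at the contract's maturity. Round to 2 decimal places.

CHF 18.55 per share

PV(dividends) I = 8.05·e^(−0.0755·6/12) + 3.95·e^(−0.0755·9/12) = 11.4843
Fair forward F* = (S − I)·e^(rT) = (494.76 − 11.4843)·e^0.075500 = 483.2757 × 1.078423 = 521.1756
Market CHF 539.73 > fair 521.1756: forward overpriced → cash-and-carry (borrow at r, buy the stock and collect the dividends, short the forward).
Profit at T = |F_mkt − F*| = |539.73 − 521.1756| = CHF 18.55 per share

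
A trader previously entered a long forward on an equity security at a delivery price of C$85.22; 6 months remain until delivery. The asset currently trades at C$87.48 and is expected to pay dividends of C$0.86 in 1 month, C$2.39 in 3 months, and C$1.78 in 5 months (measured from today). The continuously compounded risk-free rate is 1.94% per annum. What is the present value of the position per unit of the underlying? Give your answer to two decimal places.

PV(remaining dividends) I = 0.86·e^(−0.0194·1/12) + 2.39·e^(−0.0194·3/12) + 1.78·e^(−0.0194·5/12) = 5.0027
Current forward F = (S − I)·e^(rT) = (87.48 − 5.0027)·e^(0.0194·6/12) = 82.4773 × 1.009747 = 83.2812
Value (long) = (F − K)·e^(−rT) = (83.2812 − 85.22) × 0.990347 = -1.9201
Value = -C$1.92

-C$1.92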